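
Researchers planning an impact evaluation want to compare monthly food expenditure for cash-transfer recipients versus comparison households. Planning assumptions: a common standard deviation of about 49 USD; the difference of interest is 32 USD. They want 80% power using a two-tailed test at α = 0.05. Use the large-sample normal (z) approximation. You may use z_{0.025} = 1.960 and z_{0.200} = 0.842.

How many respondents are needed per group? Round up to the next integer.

n = 37 per group

n = (z_{α/2} + z_β)² · (σ₁² + σ₂²) / δ²
  = (1.960 + 0.842)² · (2·49² = 4802) / 32²
  = 7.8512 · 4802 / 1024
  = 36.82
Round up → n = 37 per group.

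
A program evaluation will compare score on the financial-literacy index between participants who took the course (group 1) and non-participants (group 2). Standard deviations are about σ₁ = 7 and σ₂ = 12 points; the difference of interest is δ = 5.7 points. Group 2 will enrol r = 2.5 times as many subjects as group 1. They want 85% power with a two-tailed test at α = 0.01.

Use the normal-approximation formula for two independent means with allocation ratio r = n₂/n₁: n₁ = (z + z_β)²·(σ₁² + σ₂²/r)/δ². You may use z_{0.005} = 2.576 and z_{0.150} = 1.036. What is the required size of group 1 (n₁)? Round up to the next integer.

n₁ = 43

n₁ = (z_{α/2} + z_β)² · (σ₁² + σ₂²/r) / δ²
   = (2.576 + 1.036)² · (7² + 12²/2.5) / 5.7²
   = 13.0465 · (49 + 57.6) / 32.49
   = 13.0465 · 106.6 / 32.49
   = 42.81
Round up → n₁ = 43; n₂ = r·n₁ = 2.5 × 43 = 108.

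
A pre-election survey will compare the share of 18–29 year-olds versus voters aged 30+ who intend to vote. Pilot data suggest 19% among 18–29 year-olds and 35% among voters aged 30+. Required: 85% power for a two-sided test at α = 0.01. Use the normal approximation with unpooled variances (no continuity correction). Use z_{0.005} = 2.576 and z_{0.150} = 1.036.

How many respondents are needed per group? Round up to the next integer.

n = (z_{α/2} + z_β)² · [p₁(1−p₁) + p₂(1−p₂)] / (p₁ − p₂)²
  = (2.576 + 1.036)² · (0.19·0.81 + 0.35·0.65) / (-0.16)²
  = (3.612)² · (0.1539 + 0.2275) / 0.0256
  = 13.0465 · 0.3814 / 0.0256
  = 194.37
Round up → n = 195 per group.

n = 195 per group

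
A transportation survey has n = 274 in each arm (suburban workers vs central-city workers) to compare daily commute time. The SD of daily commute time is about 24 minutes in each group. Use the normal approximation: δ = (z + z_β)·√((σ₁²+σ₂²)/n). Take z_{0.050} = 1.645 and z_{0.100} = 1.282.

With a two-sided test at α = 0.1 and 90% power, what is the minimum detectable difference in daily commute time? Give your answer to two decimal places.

Minimum detectable difference ≈ 6.00 minutes

δ = (z_{α/2} + z_β) · √((σ₁²+σ₂²)/n)
  = (1.645 + 1.282) · √(1152/274)
  = 2.927 · √4.2044
  = 2.927 · 2.0505
  = 6.0017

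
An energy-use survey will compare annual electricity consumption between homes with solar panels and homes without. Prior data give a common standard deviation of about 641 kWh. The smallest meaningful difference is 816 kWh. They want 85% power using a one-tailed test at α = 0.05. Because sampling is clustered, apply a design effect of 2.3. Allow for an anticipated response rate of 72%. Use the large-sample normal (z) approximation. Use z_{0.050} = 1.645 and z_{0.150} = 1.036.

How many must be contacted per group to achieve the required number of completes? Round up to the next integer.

n = 29 per group

n = (z_α + z_β)² · (σ₁² + σ₂²) / δ²
  = (1.645 + 1.036)² · (2·641² = 821762) / 816²
  = 7.1878 · 821762 / 665856
  = 8.87
Design effect: 2.3 × 8.87 = 20.40.
Adjust for 72% response: 20.40 / 0.72 = 28.34.
Round up → n = 29 per group.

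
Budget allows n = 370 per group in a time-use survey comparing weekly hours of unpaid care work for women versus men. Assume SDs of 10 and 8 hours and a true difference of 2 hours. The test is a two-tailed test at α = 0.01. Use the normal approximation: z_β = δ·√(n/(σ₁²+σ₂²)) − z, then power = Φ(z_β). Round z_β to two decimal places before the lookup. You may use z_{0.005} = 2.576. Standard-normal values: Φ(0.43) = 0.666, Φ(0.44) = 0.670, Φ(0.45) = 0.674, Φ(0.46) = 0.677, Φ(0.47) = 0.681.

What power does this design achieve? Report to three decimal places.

z_β = δ·√(n/(σ₁²+σ₂²)) − z_{α/2}
    = 2 · √(370/164) − 2.576
    = 2 · 1.50203 − 2.576
    = 3.0041 − 2.576 = 0.4281 → 0.43
Power = Φ(0.43) = 0.666.

Power ≈ 0.666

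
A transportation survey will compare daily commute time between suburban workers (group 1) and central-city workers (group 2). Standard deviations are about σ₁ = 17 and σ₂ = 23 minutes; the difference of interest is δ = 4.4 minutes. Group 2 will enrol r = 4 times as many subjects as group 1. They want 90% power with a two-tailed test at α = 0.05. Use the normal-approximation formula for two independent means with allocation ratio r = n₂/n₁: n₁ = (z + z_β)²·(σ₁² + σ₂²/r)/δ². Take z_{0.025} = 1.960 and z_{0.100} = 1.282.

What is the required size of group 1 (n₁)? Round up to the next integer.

n₁ = 229

n₁ = (z_{α/2} + z_β)² · (σ₁² + σ₂²/r) / δ²
   = (1.960 + 1.282)² · (17² + 23²/4) / 4.4²
   = 10.5106 · (289 + 132.25) / 19.36
   = 10.5106 · 421.25 / 19.36
   = 228.70
Round up → n₁ = 229; n₂ = r·n₁ = 4 × 229 = 916.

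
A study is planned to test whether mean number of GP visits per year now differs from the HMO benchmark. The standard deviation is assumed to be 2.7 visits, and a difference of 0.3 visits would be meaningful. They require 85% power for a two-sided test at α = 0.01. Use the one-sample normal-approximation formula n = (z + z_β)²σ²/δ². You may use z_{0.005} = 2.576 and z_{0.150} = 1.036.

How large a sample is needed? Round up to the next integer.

n = 1057

n = (z_{α/2} + z_β)² · σ² / δ²
  = (2.576 + 1.036)² · 2.7² / 0.3²
  = 13.0465 · 7.29 / 0.09
  = 1056.77
Round up → n = 1057.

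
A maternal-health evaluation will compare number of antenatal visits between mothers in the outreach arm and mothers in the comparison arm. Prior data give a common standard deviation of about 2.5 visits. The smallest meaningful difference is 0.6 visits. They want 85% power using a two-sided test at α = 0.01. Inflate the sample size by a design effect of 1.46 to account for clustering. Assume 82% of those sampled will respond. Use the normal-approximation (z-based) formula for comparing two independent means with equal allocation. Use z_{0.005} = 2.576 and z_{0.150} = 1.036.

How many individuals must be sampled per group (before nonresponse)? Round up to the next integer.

n = 807 per group

n = (z_{α/2} + z_β)² · (σ₁² + σ₂²) / δ²
  = (2.576 + 1.036)² · (2·2.5² = 12.5) / 0.6²
  = 13.0465 · 12.5 / 0.36
  = 453.01
Design effect: 1.46 × 453.01 = 661.39.
Adjust for 82% response: 661.39 / 0.82 = 806.57.
Round up → n = 807 per group.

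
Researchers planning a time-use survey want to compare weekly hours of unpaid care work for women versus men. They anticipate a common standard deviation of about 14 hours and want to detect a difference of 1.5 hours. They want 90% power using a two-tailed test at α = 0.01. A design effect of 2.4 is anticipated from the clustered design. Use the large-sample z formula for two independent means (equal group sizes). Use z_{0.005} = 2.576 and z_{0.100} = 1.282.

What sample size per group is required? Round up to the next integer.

n = 6224 per group

n = (z_{α/2} + z_β)² · (σ₁² + σ₂²) / δ²
  = (2.576 + 1.282)² · (2·14² = 392) / 1.5²
  = 14.8842 · 392 / 2.25
  = 2593.15
Design effect: 2.4 × 2593.15 = 6223.57.
Round up → n = 6224 per group.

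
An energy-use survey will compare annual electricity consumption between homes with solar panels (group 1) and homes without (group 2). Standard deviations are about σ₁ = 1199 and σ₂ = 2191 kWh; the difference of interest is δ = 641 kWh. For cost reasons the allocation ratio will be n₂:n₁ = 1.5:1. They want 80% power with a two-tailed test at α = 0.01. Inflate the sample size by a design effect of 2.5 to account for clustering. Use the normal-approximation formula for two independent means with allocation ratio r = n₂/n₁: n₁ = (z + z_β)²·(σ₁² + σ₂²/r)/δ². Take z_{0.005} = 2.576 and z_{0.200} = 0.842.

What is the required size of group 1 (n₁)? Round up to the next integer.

n₁ = (z_{α/2} + z_β)² · (σ₁² + σ₂²/r) / δ²
   = (2.576 + 0.842)² · (1199² + 2191²/1.5) / 641²
   = 11.6827 · (1437601 + 3200320.7) / 410881
   = 11.6827 · 4637921.7 / 410881
   = 131.87
Design effect: 2.5 × 131.87 = 329.68.
Round up → n₁ = 330; n₂ = r·n₁ = 1.5 × 330 = 495.

n₁ = 330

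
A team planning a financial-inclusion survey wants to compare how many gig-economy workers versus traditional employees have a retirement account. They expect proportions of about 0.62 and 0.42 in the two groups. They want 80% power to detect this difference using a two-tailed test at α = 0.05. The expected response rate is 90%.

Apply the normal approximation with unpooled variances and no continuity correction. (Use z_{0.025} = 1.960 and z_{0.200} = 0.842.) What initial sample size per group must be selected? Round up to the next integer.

n = 105 per group

n = (z_{α/2} + z_β)² · [p₁(1−p₁) + p₂(1−p₂)] / (p₁ − p₂)²
  = (1.960 + 0.842)² · (0.62·0.38 + 0.42·0.58) / (0.20)²
  = (2.802)² · (0.2356 + 0.2436) / 0.0400
  = 7.8512 · 0.4792 / 0.0400
  = 94.06
Adjust for 90% response: 94.06 / 0.90 = 104.51.
Round up → n = 105 per group.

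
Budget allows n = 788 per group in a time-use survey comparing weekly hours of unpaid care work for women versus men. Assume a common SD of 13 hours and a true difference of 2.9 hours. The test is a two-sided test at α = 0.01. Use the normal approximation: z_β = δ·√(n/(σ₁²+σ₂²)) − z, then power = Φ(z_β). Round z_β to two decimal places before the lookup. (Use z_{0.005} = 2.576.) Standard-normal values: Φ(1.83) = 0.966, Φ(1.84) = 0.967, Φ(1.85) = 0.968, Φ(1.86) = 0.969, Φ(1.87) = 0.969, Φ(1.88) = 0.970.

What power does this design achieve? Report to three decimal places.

Power ≈ 0.968

z_β = δ·√(n/(σ₁²+σ₂²)) − z_{α/2}
    = 2.9 · √(788/338) − 2.576
    = 2.9 · 1.52688 − 2.576
    = 4.4280 − 2.576 = 1.8520 → 1.85
Power = Φ(1.85) = 0.968.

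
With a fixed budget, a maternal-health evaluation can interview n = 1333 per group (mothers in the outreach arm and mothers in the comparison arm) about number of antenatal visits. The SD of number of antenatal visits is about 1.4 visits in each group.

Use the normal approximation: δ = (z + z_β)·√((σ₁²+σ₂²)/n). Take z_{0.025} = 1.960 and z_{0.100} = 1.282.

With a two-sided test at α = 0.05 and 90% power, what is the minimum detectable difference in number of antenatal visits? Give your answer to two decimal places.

Minimum detectable difference ≈ 0.18 visits

δ = (z_{α/2} + z_β) · √((σ₁²+σ₂²)/n)
  = (1.960 + 1.282) · √(3.92/1333)
  = 3.242 · √0.00294
  = 3.242 · 0.0542
  = 0.1758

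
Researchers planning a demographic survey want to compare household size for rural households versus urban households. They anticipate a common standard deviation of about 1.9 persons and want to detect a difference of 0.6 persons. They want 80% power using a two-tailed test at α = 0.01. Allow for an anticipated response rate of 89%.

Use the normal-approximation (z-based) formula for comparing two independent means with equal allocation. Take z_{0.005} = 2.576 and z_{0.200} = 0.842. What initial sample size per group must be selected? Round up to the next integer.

n = 264 per group

n = (z_{α/2} + z_β)² · (σ₁² + σ₂²) / δ²
  = (2.576 + 0.842)² · (2·1.9² = 7.22) / 0.6²
  = 11.6827 · 7.22 / 0.36
  = 234.30
Adjust for 89% response: 234.30 / 0.89 = 263.26.
Round up → n = 264 per group.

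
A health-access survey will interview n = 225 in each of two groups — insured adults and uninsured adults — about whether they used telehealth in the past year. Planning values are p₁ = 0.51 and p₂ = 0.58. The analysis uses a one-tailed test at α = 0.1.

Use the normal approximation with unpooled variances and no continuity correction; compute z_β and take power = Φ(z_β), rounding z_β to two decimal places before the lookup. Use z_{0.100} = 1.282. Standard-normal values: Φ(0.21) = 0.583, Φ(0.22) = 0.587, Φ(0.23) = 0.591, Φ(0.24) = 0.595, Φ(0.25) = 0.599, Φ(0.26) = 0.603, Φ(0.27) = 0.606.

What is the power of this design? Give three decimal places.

z_β = |p₁−p₂|·√(n/[p₁q₁+p₂q₂]) − z_α
    = 0.07 · √(225/0.4935) − 1.282
    = 0.07 · 21.3524 − 1.282
    = 1.4947 − 1.282 = 0.2127 → 0.21
Power = Φ(0.21) = 0.583.

Power ≈ 0.583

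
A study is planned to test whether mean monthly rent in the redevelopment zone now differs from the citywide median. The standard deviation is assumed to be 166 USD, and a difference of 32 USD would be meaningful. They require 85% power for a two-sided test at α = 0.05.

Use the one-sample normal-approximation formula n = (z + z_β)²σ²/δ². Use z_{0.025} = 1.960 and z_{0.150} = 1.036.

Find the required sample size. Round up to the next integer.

n = (z_{α/2} + z_β)² · σ² / δ²
  = (1.960 + 1.036)² · 166² / 32²
  = 8.9760 · 27556 / 1024
  = 241.55
Round up → n = 242.

n = 242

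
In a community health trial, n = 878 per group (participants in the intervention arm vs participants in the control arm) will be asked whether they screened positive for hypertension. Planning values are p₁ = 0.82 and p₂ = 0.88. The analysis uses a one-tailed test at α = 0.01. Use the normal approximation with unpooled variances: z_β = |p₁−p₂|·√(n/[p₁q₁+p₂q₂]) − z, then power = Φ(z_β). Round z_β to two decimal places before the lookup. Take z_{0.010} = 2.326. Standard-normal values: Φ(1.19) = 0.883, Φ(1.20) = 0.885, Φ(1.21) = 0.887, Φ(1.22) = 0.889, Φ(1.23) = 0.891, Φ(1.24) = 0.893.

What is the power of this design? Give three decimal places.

Power ≈ 0.887

z_β = |p₁−p₂|·√(n/[p₁q₁+p₂q₂]) − z_α
    = 0.06 · √(878/0.2532) − 2.326
    = 0.06 · 58.8865 − 2.326
    = 3.5332 − 2.326 = 1.2072 → 1.21
Power = Φ(1.21) = 0.887.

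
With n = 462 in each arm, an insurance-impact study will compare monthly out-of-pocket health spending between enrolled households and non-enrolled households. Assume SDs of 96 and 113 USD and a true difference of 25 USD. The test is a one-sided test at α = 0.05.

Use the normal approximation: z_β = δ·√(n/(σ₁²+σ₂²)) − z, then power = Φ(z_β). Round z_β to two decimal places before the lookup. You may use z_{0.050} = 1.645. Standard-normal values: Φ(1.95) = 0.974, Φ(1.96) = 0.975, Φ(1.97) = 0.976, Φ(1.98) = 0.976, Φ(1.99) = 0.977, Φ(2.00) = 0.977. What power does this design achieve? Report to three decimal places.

z_β = δ·√(n/(σ₁²+σ₂²)) − z_α
    = 25 · √(462/21985) − 1.645
    = 25 · 0.14496 − 1.645
    = 3.6241 − 1.645 = 1.9791 → 1.98
Power = Φ(1.98) = 0.976.

Power ≈ 0.976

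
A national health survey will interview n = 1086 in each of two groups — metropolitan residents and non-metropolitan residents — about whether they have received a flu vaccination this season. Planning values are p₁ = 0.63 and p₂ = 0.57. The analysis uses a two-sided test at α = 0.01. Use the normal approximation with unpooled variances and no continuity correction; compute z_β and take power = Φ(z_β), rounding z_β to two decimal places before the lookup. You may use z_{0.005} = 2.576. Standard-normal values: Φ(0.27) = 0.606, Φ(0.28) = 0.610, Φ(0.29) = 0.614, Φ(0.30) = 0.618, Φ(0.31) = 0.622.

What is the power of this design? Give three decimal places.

z_β = |p₁−p₂|·√(n/[p₁q₁+p₂q₂]) − z_{α/2}
    = 0.06 · √(1086/0.4782) − 2.576
    = 0.06 · 47.6552 − 2.576
    = 2.8593 − 2.576 = 0.2833 → 0.28
Power = Φ(0.28) = 0.610.

Power ≈ 0.610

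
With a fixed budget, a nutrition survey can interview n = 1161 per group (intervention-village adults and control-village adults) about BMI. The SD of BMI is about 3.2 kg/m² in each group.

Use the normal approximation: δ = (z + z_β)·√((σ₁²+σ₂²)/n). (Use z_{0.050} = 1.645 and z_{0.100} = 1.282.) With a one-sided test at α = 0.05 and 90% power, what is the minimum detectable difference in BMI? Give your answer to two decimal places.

δ = (z_α + z_β) · √((σ₁²+σ₂²)/n)
  = (1.645 + 1.282) · √(20.48/1161)
  = 2.927 · √0.01764
  = 2.927 · 0.1328
  = 0.3888

Minimum detectable difference ≈ 0.39 kg/m²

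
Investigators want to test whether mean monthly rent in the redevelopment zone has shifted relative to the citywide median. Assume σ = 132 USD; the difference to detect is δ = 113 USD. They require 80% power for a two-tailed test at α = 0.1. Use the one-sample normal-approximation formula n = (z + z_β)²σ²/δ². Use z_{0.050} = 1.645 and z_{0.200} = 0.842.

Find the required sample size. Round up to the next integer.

n = (z_{α/2} + z_β)² · σ² / δ²
  = (1.645 + 0.842)² · 132² / 113²
  = 6.1852 · 17424 / 12769
  = 8.44
Round up → n = 9.

n = 9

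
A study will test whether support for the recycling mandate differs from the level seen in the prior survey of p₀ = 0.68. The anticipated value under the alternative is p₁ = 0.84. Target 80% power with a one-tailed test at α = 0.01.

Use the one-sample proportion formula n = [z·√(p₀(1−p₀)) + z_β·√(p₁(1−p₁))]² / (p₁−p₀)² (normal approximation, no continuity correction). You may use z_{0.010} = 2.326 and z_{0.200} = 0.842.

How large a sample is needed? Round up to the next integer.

n = [z_α·√(p₀q₀) + z_β·√(p₁q₁)]² / (p₁ − p₀)²
  = [2.326·√(0.68·0.32) + 0.842·√(0.84·0.16)]² / (0.16)²
  = [2.326·0.4665 + 0.842·0.3666]² / 0.0256
  = [1.3937]² / 0.0256
  = 75.88
Round up → n = 76.

n = 76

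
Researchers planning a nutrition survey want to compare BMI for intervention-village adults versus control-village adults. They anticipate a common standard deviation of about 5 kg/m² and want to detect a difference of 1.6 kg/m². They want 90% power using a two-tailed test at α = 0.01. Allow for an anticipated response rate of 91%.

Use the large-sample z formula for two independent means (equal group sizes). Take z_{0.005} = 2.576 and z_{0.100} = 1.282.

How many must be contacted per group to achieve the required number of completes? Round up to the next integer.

n = 320 per group

n = (z_{α/2} + z_β)² · (σ₁² + σ₂²) / δ²
  = (2.576 + 1.282)² · (2·5² = 50) / 1.6²
  = 14.8842 · 50 / 2.56
  = 290.71
Adjust for 91% response: 290.71 / 0.91 = 319.46.
Round up → n = 320 per group.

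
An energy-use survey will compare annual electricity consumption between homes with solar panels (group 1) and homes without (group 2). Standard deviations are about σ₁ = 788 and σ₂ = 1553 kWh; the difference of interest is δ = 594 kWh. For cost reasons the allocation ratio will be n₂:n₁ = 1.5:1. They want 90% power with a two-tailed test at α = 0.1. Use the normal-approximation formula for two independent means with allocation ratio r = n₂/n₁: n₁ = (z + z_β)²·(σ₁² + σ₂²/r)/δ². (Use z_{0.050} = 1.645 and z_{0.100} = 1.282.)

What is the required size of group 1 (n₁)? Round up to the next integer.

n₁ = 55

n₁ = (z_{α/2} + z_β)² · (σ₁² + σ₂²/r) / δ²
   = (1.645 + 1.282)² · (788² + 1553²/1.5) / 594²
   = 8.5673 · (620944 + 1607872.7) / 352836
   = 8.5673 · 2228816.7 / 352836
   = 54.12
Round up → n₁ = 55; n₂ = r·n₁ = 1.5 × 55 = 83.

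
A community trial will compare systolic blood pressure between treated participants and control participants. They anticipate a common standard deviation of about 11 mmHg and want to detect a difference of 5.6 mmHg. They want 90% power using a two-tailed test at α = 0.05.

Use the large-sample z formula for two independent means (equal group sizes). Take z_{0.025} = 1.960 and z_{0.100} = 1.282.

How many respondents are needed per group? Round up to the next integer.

n = 82 per group

n = (z_{α/2} + z_β)² · (σ₁² + σ₂²) / δ²
  = (1.960 + 1.282)² · (2·11² = 242) / 5.6²
  = 10.5106 · 242 / 31.36
  = 81.11
Round up → n = 82 per group.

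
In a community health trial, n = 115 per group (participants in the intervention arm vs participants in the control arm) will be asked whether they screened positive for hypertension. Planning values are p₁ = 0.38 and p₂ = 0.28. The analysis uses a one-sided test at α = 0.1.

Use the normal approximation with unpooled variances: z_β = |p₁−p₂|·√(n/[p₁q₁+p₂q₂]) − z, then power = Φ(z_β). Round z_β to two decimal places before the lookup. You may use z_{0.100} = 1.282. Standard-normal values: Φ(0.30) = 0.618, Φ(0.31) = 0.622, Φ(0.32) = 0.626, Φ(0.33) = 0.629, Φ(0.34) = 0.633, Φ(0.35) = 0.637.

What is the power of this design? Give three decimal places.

z_β = |p₁−p₂|·√(n/[p₁q₁+p₂q₂]) − z_α
    = 0.10 · √(115/0.4372) − 1.282
    = 0.10 · 16.2184 − 1.282
    = 1.6218 − 1.282 = 0.3398 → 0.34
Power = Φ(0.34) = 0.633.

Power ≈ 0.633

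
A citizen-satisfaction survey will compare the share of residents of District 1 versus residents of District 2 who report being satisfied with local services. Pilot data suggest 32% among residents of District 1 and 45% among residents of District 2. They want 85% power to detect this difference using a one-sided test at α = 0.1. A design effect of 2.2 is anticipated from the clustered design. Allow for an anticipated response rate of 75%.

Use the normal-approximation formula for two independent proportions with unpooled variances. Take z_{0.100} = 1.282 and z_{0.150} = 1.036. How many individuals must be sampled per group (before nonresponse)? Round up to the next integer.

n = 434 per group

n = (z_α + z_β)² · [p₁(1−p₁) + p₂(1−p₂)] / (p₁ − p₂)²
  = (1.282 + 1.036)² · (0.32·0.68 + 0.45·0.55) / (-0.13)²
  = (2.318)² · (0.2176 + 0.2475) / 0.0169
  = 5.3731 · 0.4651 / 0.0169
  = 147.87
Design effect: 2.2 × 147.87 = 325.32.
Adjust for 75% response: 325.32 / 0.75 = 433.76.
Round up → n = 434 per group.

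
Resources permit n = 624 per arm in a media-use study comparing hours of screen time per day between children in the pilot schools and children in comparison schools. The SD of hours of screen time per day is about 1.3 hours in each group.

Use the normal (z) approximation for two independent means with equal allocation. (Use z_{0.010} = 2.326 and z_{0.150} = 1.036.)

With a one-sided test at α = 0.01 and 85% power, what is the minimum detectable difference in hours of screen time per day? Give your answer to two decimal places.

δ = (z_α + z_β) · √((σ₁²+σ₂²)/n)
  = (2.326 + 1.036) · √(3.38/624)
  = 3.362 · √0.00542
  = 3.362 · 0.0736
  = 0.2474

Minimum detectable difference ≈ 0.25 hours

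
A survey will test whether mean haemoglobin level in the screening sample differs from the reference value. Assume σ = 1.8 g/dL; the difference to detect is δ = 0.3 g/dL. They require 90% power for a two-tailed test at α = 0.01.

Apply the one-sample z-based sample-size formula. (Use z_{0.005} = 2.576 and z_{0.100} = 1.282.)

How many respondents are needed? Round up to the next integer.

n = (z_{α/2} + z_β)² · σ² / δ²
  = (2.576 + 1.282)² · 1.8² / 0.3²
  = 14.8842 · 3.24 / 0.09
  = 535.83
Round up → n = 536.

n = 536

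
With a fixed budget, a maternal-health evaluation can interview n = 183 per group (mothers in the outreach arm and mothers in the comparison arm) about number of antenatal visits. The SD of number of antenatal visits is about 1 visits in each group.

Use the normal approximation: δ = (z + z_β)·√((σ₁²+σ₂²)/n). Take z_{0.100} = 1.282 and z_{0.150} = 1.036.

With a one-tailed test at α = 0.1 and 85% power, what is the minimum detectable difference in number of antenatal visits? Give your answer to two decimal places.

Minimum detectable difference ≈ 0.24 visits

δ = (z_α + z_β) · √((σ₁²+σ₂²)/n)
  = (1.282 + 1.036) · √(2/183)
  = 2.318 · √0.01093
  = 2.318 · 0.1045
  = 0.2423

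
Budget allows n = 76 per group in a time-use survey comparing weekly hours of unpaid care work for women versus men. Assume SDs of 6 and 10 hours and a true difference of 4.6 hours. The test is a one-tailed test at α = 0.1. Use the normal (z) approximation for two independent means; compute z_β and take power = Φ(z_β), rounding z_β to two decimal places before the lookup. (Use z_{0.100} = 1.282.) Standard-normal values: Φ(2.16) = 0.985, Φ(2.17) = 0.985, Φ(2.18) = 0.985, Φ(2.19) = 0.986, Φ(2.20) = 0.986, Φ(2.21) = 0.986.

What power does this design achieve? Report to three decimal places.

Power ≈ 0.985

z_β = δ·√(n/(σ₁²+σ₂²)) − z_α
    = 4.6 · √(76/136) − 1.282
    = 4.6 · 0.74755 − 1.282
    = 3.4387 − 1.282 = 2.1567 → 2.16
Power = Φ(2.16) = 0.985.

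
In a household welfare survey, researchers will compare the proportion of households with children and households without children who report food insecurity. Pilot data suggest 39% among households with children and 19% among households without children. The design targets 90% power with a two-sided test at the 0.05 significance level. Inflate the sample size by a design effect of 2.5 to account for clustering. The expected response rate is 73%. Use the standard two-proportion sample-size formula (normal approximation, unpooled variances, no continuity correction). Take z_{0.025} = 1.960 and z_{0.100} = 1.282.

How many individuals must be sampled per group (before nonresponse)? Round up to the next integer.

n = (z_{α/2} + z_β)² · [p₁(1−p₁) + p₂(1−p₂)] / (p₁ − p₂)²
  = (1.960 + 1.282)² · (0.39·0.61 + 0.19·0.81) / (0.20)²
  = (3.242)² · (0.2379 + 0.1539) / 0.0400
  = 10.5106 · 0.3918 / 0.0400
  = 102.95
Design effect: 2.5 × 102.95 = 257.38.
Adjust for 73% response: 257.38 / 0.73 = 352.57.
Round up → n = 353 per group.

n = 353 per group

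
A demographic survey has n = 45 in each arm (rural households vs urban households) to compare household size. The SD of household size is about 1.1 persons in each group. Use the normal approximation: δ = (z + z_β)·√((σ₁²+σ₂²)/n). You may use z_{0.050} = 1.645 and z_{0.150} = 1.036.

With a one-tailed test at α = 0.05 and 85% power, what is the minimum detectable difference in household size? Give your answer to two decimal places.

δ = (z_α + z_β) · √((σ₁²+σ₂²)/n)
  = (1.645 + 1.036) · √(2.42/45)
  = 2.681 · √0.05378
  = 2.681 · 0.2319
  = 0.6217

Minimum detectable difference ≈ 0.62 persons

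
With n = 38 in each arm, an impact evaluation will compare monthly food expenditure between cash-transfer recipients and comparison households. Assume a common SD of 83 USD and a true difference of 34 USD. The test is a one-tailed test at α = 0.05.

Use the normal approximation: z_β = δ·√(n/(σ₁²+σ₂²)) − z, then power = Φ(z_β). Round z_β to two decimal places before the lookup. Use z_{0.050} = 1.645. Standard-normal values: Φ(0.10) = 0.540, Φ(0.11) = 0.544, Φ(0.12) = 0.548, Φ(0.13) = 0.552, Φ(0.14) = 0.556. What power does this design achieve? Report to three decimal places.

z_β = δ·√(n/(σ₁²+σ₂²)) − z_α
    = 34 · √(38/13778) − 1.645
    = 34 · 0.05252 − 1.645
    = 1.7856 − 1.645 = 0.1406 → 0.14
Power = Φ(0.14) = 0.556.

Power ≈ 0.556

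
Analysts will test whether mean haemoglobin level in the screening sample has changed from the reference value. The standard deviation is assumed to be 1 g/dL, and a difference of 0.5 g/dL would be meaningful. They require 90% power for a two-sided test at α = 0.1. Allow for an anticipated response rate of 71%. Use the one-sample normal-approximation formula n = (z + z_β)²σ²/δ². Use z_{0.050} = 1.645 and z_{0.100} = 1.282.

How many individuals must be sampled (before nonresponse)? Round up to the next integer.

n = (z_{α/2} + z_β)² · σ² / δ²
  = (1.645 + 1.282)² · 1² / 0.5²
  = 8.5673 · 1 / 0.25
  = 34.27
Adjust for 71% response: 34.27 / 0.71 = 48.27.
Round up → n = 49.

n = 49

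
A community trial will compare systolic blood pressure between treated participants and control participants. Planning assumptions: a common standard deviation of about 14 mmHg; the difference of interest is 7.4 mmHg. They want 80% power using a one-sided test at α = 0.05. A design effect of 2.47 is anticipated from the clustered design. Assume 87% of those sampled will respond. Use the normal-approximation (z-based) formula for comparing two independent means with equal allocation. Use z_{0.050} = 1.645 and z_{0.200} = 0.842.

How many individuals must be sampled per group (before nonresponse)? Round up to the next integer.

n = 126 per group

n = (z_α + z_β)² · (σ₁² + σ₂²) / δ²
  = (1.645 + 0.842)² · (2·14² = 392) / 7.4²
  = 6.1852 · 392 / 54.76
  = 44.28
Design effect: 2.47 × 44.28 = 109.36.
Adjust for 87% response: 109.36 / 0.87 = 125.70.
Round up → n = 126 per group.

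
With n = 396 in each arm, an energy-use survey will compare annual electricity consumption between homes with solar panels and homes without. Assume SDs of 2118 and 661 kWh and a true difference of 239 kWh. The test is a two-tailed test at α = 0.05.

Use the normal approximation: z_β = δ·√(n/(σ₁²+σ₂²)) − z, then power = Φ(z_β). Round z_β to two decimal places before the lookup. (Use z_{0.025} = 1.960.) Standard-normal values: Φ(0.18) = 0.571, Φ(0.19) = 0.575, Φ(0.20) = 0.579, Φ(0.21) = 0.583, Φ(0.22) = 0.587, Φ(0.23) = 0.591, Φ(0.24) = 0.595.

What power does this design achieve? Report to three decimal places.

z_β = δ·√(n/(σ₁²+σ₂²)) − z_{α/2}
    = 239 · √(396/4922845) − 1.960
    = 239 · 0.00897 − 1.960
    = 2.1436 − 1.960 = 0.1836 → 0.18
Power = Φ(0.18) = 0.571.

Power ≈ 0.571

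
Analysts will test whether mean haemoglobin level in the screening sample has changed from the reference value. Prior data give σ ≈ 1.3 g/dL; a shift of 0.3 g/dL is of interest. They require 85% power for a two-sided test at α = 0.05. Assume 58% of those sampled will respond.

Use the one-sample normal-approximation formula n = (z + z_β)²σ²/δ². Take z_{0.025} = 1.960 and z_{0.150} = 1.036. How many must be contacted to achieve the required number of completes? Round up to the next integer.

n = 291

n = (z_{α/2} + z_β)² · σ² / δ²
  = (1.960 + 1.036)² · 1.3² / 0.3²
  = 8.9760 · 1.69 / 0.09
  = 168.55
Adjust for 58% response: 168.55 / 0.58 = 290.60.
Round up → n = 291.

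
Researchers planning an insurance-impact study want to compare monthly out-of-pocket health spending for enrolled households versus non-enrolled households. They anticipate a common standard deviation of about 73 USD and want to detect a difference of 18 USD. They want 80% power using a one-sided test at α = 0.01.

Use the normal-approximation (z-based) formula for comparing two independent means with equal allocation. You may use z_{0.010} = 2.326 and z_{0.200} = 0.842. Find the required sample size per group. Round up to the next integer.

n = 331 per group

n = (z_α + z_β)² · (σ₁² + σ₂²) / δ²
  = (2.326 + 0.842)² · (2·73² = 10658) / 18²
  = 10.0362 · 10658 / 324
  = 330.14
Round up → n = 331 per group.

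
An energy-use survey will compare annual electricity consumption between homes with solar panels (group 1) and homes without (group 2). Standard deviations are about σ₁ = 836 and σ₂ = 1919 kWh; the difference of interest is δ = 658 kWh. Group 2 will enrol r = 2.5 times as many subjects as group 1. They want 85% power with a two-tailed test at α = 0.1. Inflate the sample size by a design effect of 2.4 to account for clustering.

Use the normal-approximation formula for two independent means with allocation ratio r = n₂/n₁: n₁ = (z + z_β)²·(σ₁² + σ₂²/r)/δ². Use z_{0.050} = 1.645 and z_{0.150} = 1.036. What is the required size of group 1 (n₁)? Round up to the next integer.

n₁ = 87

n₁ = (z_{α/2} + z_β)² · (σ₁² + σ₂²/r) / δ²
   = (1.645 + 1.036)² · (836² + 1919²/2.5) / 658²
   = 7.1878 · (698896 + 1473024.4) / 432964
   = 7.1878 · 2171920.4 / 432964
   = 36.06
Design effect: 2.4 × 36.06 = 86.54.
Round up → n₁ = 87; n₂ = r·n₁ = 2.5 × 87 = 218.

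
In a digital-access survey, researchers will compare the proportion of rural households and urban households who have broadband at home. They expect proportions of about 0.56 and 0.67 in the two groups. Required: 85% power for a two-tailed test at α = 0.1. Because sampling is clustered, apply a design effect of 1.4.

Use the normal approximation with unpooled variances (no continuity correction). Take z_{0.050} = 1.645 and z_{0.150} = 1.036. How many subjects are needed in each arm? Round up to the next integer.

n = 389 per group

n = (z_{α/2} + z_β)² · [p₁(1−p₁) + p₂(1−p₂)] / (p₁ − p₂)²
  = (1.645 + 1.036)² · (0.56·0.44 + 0.67·0.33) / (-0.11)²
  = (2.681)² · (0.2464 + 0.2211) / 0.0121
  = 7.1878 · 0.4675 / 0.0121
  = 277.71
Design effect: 1.4 × 277.71 = 388.79.
Round up → n = 389 per group.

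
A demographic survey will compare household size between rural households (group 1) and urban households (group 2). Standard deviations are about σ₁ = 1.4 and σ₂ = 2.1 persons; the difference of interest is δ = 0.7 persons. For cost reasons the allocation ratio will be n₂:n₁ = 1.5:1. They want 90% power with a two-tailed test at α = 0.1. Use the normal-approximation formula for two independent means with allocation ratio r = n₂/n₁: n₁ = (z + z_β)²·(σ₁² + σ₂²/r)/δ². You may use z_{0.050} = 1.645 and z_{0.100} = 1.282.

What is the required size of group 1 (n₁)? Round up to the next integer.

n₁ = (z_{α/2} + z_β)² · (σ₁² + σ₂²/r) / δ²
   = (1.645 + 1.282)² · (1.4² + 2.1²/1.5) / 0.7²
   = 8.5673 · (1.96 + 2.94) / 0.49
   = 8.5673 · 4.9 / 0.49
   = 85.67
Round up → n₁ = 86; n₂ = r·n₁ = 1.5 × 86 = 129.

n₁ = 86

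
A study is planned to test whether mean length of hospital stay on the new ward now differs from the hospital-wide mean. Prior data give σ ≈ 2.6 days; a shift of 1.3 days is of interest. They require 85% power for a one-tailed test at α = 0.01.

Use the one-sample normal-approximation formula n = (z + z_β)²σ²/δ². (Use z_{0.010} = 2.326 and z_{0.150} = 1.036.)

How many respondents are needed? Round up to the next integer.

n = 46

n = (z_α + z_β)² · σ² / δ²
  = (2.326 + 1.036)² · 2.6² / 1.3²
  = 11.3030 · 6.76 / 1.69
  = 45.21
Round up → n = 46.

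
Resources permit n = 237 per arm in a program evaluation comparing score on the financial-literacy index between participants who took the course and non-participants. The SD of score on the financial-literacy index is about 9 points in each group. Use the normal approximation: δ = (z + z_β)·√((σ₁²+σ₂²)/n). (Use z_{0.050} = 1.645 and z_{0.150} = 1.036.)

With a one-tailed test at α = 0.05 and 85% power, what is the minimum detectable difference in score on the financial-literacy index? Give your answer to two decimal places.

δ = (z_α + z_β) · √((σ₁²+σ₂²)/n)
  = (1.645 + 1.036) · √(162/237)
  = 2.681 · √0.68354
  = 2.681 · 0.8268
  = 2.2166

Minimum detectable difference ≈ 2.22 points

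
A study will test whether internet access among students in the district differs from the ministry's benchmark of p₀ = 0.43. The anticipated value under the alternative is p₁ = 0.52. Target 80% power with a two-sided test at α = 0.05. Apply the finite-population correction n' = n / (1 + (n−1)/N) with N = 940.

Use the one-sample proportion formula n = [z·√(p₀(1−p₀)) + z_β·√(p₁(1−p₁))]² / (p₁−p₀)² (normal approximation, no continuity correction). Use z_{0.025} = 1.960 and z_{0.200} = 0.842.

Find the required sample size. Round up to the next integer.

n = [z_{α/2}·√(p₀q₀) + z_β·√(p₁q₁)]² / (p₁ − p₀)²
  = [1.960·√(0.43·0.57) + 0.842·√(0.52·0.48)]² / (0.09)²
  = [1.960·0.4951 + 0.842·0.4996]² / 0.0081
  = [1.3910]² / 0.0081
  = 238.88
Finite-population correction (N = 940): 238.88 / (1 + (238.88 − 1)/940) = 190.64.
Round up → n = 191.

n = 191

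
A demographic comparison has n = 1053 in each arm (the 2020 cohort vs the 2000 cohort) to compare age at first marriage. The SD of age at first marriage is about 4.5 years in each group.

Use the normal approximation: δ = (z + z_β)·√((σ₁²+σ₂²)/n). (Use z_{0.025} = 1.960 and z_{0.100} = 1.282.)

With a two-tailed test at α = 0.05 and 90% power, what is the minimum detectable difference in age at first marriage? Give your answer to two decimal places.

Minimum detectable difference ≈ 0.64 years

δ = (z_{α/2} + z_β) · √((σ₁²+σ₂²)/n)
  = (1.960 + 1.282) · √(40.5/1053)
  = 3.242 · √0.03846
  = 3.242 · 0.1961
  = 0.6358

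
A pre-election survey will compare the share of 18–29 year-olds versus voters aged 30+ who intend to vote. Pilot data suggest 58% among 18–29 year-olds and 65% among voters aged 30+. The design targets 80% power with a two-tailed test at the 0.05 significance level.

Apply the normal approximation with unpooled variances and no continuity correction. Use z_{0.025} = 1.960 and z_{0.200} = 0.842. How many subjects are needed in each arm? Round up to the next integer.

n = 755 per group

n = (z_{α/2} + z_β)² · [p₁(1−p₁) + p₂(1−p₂)] / (p₁ − p₂)²
  = (1.960 + 0.842)² · (0.58·0.42 + 0.65·0.35) / (-0.07)²
  = (2.802)² · (0.2436 + 0.2275) / 0.0049
  = 7.8512 · 0.4711 / 0.0049
  = 754.84
Round up → n = 755 per group.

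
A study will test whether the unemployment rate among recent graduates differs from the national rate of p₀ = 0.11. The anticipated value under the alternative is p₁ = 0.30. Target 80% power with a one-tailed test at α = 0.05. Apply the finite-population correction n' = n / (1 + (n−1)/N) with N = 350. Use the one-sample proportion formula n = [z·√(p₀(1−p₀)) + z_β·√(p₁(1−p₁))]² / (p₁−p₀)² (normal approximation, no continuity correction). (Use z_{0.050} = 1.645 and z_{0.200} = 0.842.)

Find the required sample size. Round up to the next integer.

n = 22

n = [z_α·√(p₀q₀) + z_β·√(p₁q₁)]² / (p₁ − p₀)²
  = [1.645·√(0.11·0.89) + 0.842·√(0.30·0.70)]² / (0.19)²
  = [1.645·0.3129 + 0.842·0.4583]² / 0.0361
  = [0.9006]² / 0.0361
  = 22.47
Finite-population correction (N = 350): 22.47 / (1 + (22.47 − 1)/350) = 21.17.
Round up → n = 22.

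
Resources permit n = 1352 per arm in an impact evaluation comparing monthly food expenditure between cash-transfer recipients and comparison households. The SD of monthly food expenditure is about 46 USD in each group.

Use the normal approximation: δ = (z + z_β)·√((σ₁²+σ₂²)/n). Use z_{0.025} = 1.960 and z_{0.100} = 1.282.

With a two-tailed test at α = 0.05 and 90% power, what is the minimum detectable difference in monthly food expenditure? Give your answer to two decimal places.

Minimum detectable difference ≈ 5.74 USD

δ = (z_{α/2} + z_β) · √((σ₁²+σ₂²)/n)
  = (1.960 + 1.282) · √(4232/1352)
  = 3.242 · √3.1302
  = 3.242 · 1.7692
  = 5.7358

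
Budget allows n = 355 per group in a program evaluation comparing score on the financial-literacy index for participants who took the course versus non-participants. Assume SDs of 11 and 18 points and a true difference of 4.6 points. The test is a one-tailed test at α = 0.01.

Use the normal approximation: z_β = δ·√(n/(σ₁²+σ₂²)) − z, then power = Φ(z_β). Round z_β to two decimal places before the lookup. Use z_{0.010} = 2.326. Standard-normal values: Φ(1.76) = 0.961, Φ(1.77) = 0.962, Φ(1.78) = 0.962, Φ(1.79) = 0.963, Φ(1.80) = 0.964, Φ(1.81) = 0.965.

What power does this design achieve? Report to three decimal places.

z_β = δ·√(n/(σ₁²+σ₂²)) − z_α
    = 4.6 · √(355/445) − 2.326
    = 4.6 · 0.89317 − 2.326
    = 4.1086 − 2.326 = 1.7826 → 1.78
Power = Φ(1.78) = 0.962.

Power ≈ 0.962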